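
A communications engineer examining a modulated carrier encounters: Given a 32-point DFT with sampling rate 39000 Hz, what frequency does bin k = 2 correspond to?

The frequency of DFT bin k is: f_k = k * f_s / N
f_2 = 2 * 39000 / 32 = 4875/2 Hz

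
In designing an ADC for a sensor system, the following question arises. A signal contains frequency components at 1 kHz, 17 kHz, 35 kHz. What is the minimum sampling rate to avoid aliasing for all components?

The highest frequency component is f_max = 35 kHz.
Nyquist rate = 2 * f_max = 2 * 35 kHz = 70 kHz.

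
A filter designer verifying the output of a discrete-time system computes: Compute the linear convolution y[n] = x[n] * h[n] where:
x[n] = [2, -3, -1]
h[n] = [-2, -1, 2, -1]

y[n] = sum_k x[k]*h[n-k]. Output length = len(x) + len(h) - 1 = 3 + 4 - 1 = 6.
y[0] = 2*-2 = -4
y[1] = -3*-2 + 2*-1 = 4
y[2] = -1*-2 + -3*-1 + 2*2 = 9
y[3] = -1*-1 + -3*2 + 2*-1 = -7
y[4] = -1*2 + -3*-1 = 1
y[5] = -1*-1 = 1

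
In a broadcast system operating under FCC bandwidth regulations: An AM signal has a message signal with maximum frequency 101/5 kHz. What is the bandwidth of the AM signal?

In AM (double-sideband), the bandwidth is twice the message frequency.
BW = 2 * f_m = 2 * 101/5 kHz = 202/5 kHz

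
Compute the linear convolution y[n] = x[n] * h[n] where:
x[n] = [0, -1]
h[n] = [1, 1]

y[n] = sum_k x[k]*h[n-k]. Output length = len(x) + len(h) - 1 = 2 + 2 - 1 = 3.
y[0] = 0*1 = 0
y[1] = -1*1 + 0*1 = -1
y[2] = -1*1 = -1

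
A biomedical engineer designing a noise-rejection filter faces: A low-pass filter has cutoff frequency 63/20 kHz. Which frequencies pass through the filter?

A low-pass filter passes all frequencies below the cutoff frequency 63/20 kHz and attenuates higher frequencies.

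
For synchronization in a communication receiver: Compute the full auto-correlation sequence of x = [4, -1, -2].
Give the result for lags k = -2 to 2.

r_xx[k] = sum_m x[m]*x[m+k], indexed from 0, for k = -2 to 2:
  r_xx[-2] = x[2]*x[0] = -8
  r_xx[-1] = x[1]*x[0] + x[2]*x[1] = -2
  r_xx[0] = x[0]*x[0] + x[1]*x[1] + x[2]*x[2] = 21
  r_xx[1] = x[0]*x[1] + x[1]*x[2] = -2
  r_xx[2] = x[0]*x[2] = -8
r_xx = [-8, -2, 21, -2, -8]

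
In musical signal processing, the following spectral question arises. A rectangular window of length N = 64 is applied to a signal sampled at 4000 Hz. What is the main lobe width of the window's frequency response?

For a rectangular window of length N,
the main lobe width in frequency is 2*f_s/N.
= 2*4000/64 = 125 Hz
This determines the minimum frequency separation for resolving two sinusoids.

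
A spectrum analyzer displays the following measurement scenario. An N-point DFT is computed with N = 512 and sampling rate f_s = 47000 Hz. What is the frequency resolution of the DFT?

DFT frequency resolution = f_s / N
= 47000 / 512 = 5875/64 Hz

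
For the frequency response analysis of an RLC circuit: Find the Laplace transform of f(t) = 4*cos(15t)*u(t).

Standard pair: cos(wt)*u(t) <-> s/(s^2+w^2)
With w = 15: L{4*cos(15t)*u(t)} = 4s/(s^2+225)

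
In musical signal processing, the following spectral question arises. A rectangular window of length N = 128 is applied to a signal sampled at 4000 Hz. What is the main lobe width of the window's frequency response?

For a rectangular window of length N,
the main lobe width in frequency is 2*f_s/N.
= 2*4000/128 = 125/2 Hz
This determines the minimum frequency separation for resolving two sinusoids.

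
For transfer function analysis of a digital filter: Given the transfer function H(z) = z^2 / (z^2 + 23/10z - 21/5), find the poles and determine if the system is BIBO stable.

Poles are roots of the denominator: z^2 + 23/10z - 21/5 = 0.
Quadratic formula: z = [-(23/10) +/- sqrt((23/10)^2 - 4*(-21/5))] / 2
Discriminant = 529/100 + 84/5 = 2209/100; sqrt = 47/10.
z = (-23/10 +/- 47/10) / 2 => z = 6/5 or z = -7/2.
|p1| = 7/2, |p2| = 6/5.
For BIBO stability, all poles must lie inside the unit circle (|p| < 1).
System is UNSTABLE since at least one |p| >= 1.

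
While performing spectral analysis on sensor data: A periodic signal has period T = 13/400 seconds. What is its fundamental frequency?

The fundamental frequency is the reciprocal of the period.
f = 1/T = 1/(13/400) = 400/13 Hz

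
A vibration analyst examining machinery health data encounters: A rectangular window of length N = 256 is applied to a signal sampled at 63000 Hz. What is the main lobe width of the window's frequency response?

For a rectangular window of length N,
the main lobe width in frequency is 2*f_s/N.
= 2*63000/256 = 7875/16 Hz
This determines the minimum frequency separation for resolving two sinusoids.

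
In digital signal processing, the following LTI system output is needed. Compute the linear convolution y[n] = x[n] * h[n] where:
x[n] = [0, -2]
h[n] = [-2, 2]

y[n] = sum_k x[k]*h[n-k]. Output length = len(x) + len(h) - 1 = 2 + 2 - 1 = 3.
y[0] = 0*-2 = 0
y[1] = -2*-2 + 0*2 = 4
y[2] = -2*2 = -4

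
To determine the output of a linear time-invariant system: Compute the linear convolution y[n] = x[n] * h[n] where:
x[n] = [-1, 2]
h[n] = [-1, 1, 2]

y[n] = sum_k x[k]*h[n-k]. Output length = len(x) + len(h) - 1 = 2 + 3 - 1 = 4.
y[0] = -1*-1 = 1
y[1] = 2*-1 + -1*1 = -3
y[2] = 2*1 + -1*2 = 0
y[3] = 2*2 = 4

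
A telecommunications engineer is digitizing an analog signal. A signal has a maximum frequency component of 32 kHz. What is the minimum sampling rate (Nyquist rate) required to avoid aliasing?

By the Nyquist-Shannon sampling theorem,
the minimum sampling rate (Nyquist rate) must be at least 2 * f_max.
Nyquist rate = 2 * 32 kHz = 64 kHz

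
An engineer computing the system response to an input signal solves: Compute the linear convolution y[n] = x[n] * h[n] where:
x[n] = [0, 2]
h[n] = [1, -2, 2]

y[n] = sum_k x[k]*h[n-k]. Output length = len(x) + len(h) - 1 = 2 + 3 - 1 = 4.
y[0] = 0*1 = 0
y[1] = 2*1 + 0*-2 = 2
y[2] = 2*-2 + 0*2 = -4
y[3] = 2*2 = 4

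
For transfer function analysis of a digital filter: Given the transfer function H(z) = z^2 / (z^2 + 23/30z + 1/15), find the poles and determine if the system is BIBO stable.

Poles are roots of the denominator: z^2 + 23/30z + 1/15 = 0.
Quadratic formula: z = [-(23/30) +/- sqrt((23/30)^2 - 4*(1/15))] / 2
Discriminant = 529/900 - 4/15 = 289/900; sqrt = 17/30.
z = (-23/30 +/- 17/30) / 2 => z = -1/10 or z = -2/3.
|p1| = 2/3, |p2| = 1/10.
For BIBO stability, all poles must lie inside the unit circle (|p| < 1).
System is STABLE since both |p| < 1.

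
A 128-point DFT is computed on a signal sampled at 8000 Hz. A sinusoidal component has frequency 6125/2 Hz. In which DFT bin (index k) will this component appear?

DFT frequency resolution = f_s/N = 8000/128 = 125/2 Hz
Bin index k = f_signal / resolution = 6125/2 / 125/2 = 49
The signal frequency 6125/2 Hz falls in DFT bin k = 49.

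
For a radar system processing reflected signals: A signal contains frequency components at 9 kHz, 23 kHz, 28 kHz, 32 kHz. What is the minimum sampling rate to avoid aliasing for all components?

The highest frequency component is f_max = 32 kHz.
Nyquist rate = 2 * f_max = 2 * 32 kHz = 64 kHz.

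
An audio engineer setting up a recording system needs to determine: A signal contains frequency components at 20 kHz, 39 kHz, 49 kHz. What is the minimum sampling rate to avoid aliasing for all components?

The highest frequency component is f_max = 49 kHz.
Nyquist rate = 2 * f_max = 2 * 49 kHz = 98 kHz.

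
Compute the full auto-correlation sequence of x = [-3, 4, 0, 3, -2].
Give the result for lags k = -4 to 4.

r_xx[k] = sum_m x[m]*x[m+k], indexed from 0, for k = -4 to 4:
  r_xx[-4] = x[4]*x[0] = 6
  r_xx[-3] = x[3]*x[0] + x[4]*x[1] = -17
  r_xx[-2] = x[2]*x[0] + x[3]*x[1] + x[4]*x[2] = 12
  r_xx[-1] = x[1]*x[0] + x[2]*x[1] + x[3]*x[2] + x[4]*x[3] = -18
  r_xx[0] = x[0]*x[0] + x[1]*x[1] + x[2]*x[2] + x[3]*x[3] + x[4]*x[4] = 38
  r_xx[1] = x[0]*x[1] + x[1]*x[2] + x[2]*x[3] + x[3]*x[4] = -18
  r_xx[2] = x[0]*x[2] + x[1]*x[3] + x[2]*x[4] = 12
  r_xx[3] = x[0]*x[3] + x[1]*x[4] = -17
  r_xx[4] = x[0]*x[4] = 6
r_xx = [6, -17, 12, -18, 38, -18, 12, -17, 6]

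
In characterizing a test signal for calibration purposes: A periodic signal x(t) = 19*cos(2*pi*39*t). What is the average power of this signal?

Average power of A*cos(wt) is A^2/2.
P = 19^2 / 2 = 361/2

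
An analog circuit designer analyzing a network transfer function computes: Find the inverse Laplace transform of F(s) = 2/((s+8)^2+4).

Standard pair: w/((s+a)^2+w^2) <-> e^(-at)*sin(wt)*u(t)
With a=8, w=2: f(t) = e^(-8t)*sin(2t)*u(t)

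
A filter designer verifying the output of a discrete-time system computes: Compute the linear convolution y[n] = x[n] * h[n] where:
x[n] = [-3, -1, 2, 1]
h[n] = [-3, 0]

y[n] = sum_k x[k]*h[n-k]. Output length = len(x) + len(h) - 1 = 4 + 2 - 1 = 5.
y[0] = -3*-3 = 9
y[1] = -1*-3 + -3*0 = 3
y[2] = 2*-3 + -1*0 = -6
y[3] = 1*-3 + 2*0 = -3
y[4] = 1*0 = 0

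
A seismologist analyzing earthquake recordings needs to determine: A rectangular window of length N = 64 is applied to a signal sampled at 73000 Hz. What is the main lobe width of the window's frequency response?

For a rectangular window of length N,
the main lobe width in frequency is 2*f_s/N.
= 2*73000/64 = 9125/4 Hz
This determines the minimum frequency separation for resolving two sinusoids.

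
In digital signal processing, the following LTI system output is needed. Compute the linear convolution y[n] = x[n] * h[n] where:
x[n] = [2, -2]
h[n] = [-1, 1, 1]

y[n] = sum_k x[k]*h[n-k]. Output length = len(x) + len(h) - 1 = 2 + 3 - 1 = 4.
y[0] = 2*-1 = -2
y[1] = -2*-1 + 2*1 = 4
y[2] = -2*1 + 2*1 = 0
y[3] = -2*1 = -2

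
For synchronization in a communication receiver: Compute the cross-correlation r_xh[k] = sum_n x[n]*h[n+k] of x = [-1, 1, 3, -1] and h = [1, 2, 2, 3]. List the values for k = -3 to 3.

Both sequences indexed from 0 and zero outside their support.
Lags with overlap: k = -3 to 3.
  r_xh[-3] = x[3]*h[0] = -1
  r_xh[-2] = x[2]*h[0] + x[3]*h[1] = 1
  r_xh[-1] = x[1]*h[0] + x[2]*h[1] + x[3]*h[2] = 5
  r_xh[0] = x[0]*h[0] + x[1]*h[1] + x[2]*h[2] + x[3]*h[3] = 4
  r_xh[1] = x[0]*h[1] + x[1]*h[2] + x[2]*h[3] = 9
  r_xh[2] = x[0]*h[2] + x[1]*h[3] = 1
  r_xh[3] = x[0]*h[3] = -3
r_xh = [-1, 1, 5, 4, 9, 1, -3] (for k = -3, ..., 3)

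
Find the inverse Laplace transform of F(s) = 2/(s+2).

Standard pair: k/(s+a) <-> k*e^(-at)*u(t)
With k=2, a=2: f(t) = 2*e^(-2t)*u(t)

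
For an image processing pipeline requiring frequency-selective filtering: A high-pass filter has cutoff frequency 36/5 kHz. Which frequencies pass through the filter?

A high-pass filter passes all frequencies above the cutoff frequency 36/5 kHz and attenuates lower frequencies.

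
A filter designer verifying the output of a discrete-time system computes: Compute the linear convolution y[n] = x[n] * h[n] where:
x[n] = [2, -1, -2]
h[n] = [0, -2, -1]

y[n] = sum_k x[k]*h[n-k]. Output length = len(x) + len(h) - 1 = 3 + 3 - 1 = 5.
y[0] = 2*0 = 0
y[1] = -1*0 + 2*-2 = -4
y[2] = -2*0 + -1*-2 + 2*-1 = 0
y[3] = -2*-2 + -1*-1 = 5
y[4] = -2*-1 = 2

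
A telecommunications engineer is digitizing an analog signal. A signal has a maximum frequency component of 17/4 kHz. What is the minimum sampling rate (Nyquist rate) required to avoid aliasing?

By the Nyquist-Shannon sampling theorem,
the minimum sampling rate (Nyquist rate) must be at least 2 * f_max.
Nyquist rate = 2 * 17/4 kHz = 17/2 kHz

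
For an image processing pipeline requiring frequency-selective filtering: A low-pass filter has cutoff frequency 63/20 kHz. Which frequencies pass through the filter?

A low-pass filter passes all frequencies below the cutoff frequency 63/20 kHz and attenuates higher frequencies.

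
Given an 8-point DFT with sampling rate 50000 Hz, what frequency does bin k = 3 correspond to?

The frequency of DFT bin k is: f_k = k * f_s / N
f_3 = 3 * 50000 / 8 = 18750 Hz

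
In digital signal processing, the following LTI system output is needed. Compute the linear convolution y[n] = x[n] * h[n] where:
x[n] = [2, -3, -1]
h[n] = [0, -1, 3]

y[n] = sum_k x[k]*h[n-k]. Output length = len(x) + len(h) - 1 = 3 + 3 - 1 = 5.
y[0] = 2*0 = 0
y[1] = -3*0 + 2*-1 = -2
y[2] = -1*0 + -3*-1 + 2*3 = 9
y[3] = -1*-1 + -3*3 = -8
y[4] = -1*3 = -3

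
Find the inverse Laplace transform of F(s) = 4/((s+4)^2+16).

Standard pair: w/((s+a)^2+w^2) <-> e^(-at)*sin(wt)*u(t)
With a=4, w=4: f(t) = e^(-4t)*sin(4t)*u(t)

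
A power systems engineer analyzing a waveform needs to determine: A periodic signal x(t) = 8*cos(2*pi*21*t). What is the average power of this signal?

Average power of A*cos(wt) is A^2/2.
P = 8^2 / 2 = 64/2 = 32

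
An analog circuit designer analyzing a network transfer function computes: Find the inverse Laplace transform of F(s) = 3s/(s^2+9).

Standard pair: s/(s^2+w^2) <-> cos(wt)*u(t)
With k=3, w=3: f(t) = 3*cos(3t)*u(t)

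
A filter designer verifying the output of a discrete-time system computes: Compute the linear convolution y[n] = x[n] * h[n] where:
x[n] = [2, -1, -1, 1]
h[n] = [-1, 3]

y[n] = sum_k x[k]*h[n-k]. Output length = len(x) + len(h) - 1 = 4 + 2 - 1 = 5.
y[0] = 2*-1 = -2
y[1] = -1*-1 + 2*3 = 7
y[2] = -1*-1 + -1*3 = -2
y[3] = 1*-1 + -1*3 = -4
y[4] = 1*3 = 3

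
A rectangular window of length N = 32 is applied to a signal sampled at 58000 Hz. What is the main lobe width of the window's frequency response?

For a rectangular window of length N,
the main lobe width in frequency is 2*f_s/N.
= 2*58000/32 = 3625 Hz
This determines the minimum frequency separation for resolving two sinusoids.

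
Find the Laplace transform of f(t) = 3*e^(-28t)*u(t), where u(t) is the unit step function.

Standard Laplace transform pair:
e^(-at)*u(t) <-> 1/(s+a)
With a = 28: L{3*e^(-28t)*u(t)} = 3/(s+28), ROC: Re(s) > -28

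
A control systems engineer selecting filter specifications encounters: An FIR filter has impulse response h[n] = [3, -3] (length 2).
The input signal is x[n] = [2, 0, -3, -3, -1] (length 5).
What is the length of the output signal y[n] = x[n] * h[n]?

For linear convolution, the output length is:
len(y) = len(x) + len(h) - 1 = 5 + 2 - 1 = 6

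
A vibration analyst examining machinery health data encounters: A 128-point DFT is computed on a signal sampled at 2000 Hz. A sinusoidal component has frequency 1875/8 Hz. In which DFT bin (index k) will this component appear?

DFT frequency resolution = f_s/N = 2000/128 = 125/8 Hz
Bin index k = f_signal / resolution = 1875/8 / 125/8 = 15
The signal frequency 1875/8 Hz falls in DFT bin k = 15.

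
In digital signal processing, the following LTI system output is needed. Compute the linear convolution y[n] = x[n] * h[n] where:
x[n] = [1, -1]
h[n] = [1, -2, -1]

y[n] = sum_k x[k]*h[n-k]. Output length = len(x) + len(h) - 1 = 2 + 3 - 1 = 4.
y[0] = 1*1 = 1
y[1] = -1*1 + 1*-2 = -3
y[2] = -1*-2 + 1*-1 = 1
y[3] = -1*-1 = 1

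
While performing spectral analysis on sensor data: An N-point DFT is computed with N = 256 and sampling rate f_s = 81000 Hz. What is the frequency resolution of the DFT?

DFT frequency resolution = f_s / N
= 81000 / 256 = 10125/32 Hz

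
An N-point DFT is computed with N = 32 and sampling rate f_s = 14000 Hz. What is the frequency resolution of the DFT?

DFT frequency resolution = f_s / N
= 14000 / 32 = 875/2 Hz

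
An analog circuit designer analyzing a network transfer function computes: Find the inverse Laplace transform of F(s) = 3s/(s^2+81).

Standard pair: s/(s^2+w^2) <-> cos(wt)*u(t)
With k=3, w=9: f(t) = 3*cos(9t)*u(t)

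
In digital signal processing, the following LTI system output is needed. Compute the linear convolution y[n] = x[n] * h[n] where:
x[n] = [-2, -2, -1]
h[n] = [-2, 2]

y[n] = sum_k x[k]*h[n-k]. Output length = len(x) + len(h) - 1 = 3 + 2 - 1 = 4.
y[0] = -2*-2 = 4
y[1] = -2*-2 + -2*2 = 0
y[2] = -1*-2 + -2*2 = -2
y[3] = -1*2 = -2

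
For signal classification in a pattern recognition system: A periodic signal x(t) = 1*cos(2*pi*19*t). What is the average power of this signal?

Average power of A*cos(wt) is A^2/2.
P = 1^2 / 2 = 1/2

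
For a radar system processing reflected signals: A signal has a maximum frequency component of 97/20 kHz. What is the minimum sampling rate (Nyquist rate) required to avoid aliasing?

By the Nyquist-Shannon sampling theorem,
the minimum sampling rate (Nyquist rate) must be at least 2 * f_max.
Nyquist rate = 2 * 97/20 kHz = 97/10 kHz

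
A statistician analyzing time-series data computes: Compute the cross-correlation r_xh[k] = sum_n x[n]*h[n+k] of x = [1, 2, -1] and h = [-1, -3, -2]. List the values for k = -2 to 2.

Both sequences indexed from 0 and zero outside their support.
Lags with overlap: k = -2 to 2.
  r_xh[-2] = x[2]*h[0] = 1
  r_xh[-1] = x[1]*h[0] + x[2]*h[1] = 1
  r_xh[0] = x[0]*h[0] + x[1]*h[1] + x[2]*h[2] = -5
  r_xh[1] = x[0]*h[1] + x[1]*h[2] = -7
  r_xh[2] = x[0]*h[2] = -2
r_xh = [1, 1, -5, -7, -2] (for k = -2, ..., 2)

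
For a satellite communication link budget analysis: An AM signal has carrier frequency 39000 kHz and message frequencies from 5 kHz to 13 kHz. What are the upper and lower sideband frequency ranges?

Upper sideband (USB) = fc + [fm_low, fm_high] = 39000 + [5, 13] = [39005, 39013] kHz
Lower sideband (LSB) = fc - [fm_high, fm_low] = 39000 - [13, 5] = [38987, 38995] kHz
Total occupied spectrum: 38987 kHz to 39013 kHz (plus carrier at 39000 kHz)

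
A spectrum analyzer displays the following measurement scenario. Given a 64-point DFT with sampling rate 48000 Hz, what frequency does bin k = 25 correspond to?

The frequency of DFT bin k is: f_k = k * f_s / N
f_25 = 25 * 48000 / 64 = 18750 Hz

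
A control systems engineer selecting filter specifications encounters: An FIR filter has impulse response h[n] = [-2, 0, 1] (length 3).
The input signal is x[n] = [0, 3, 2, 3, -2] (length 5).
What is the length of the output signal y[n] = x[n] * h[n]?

For linear convolution, the output length is:
len(y) = len(x) + len(h) - 1 = 5 + 3 - 1 = 7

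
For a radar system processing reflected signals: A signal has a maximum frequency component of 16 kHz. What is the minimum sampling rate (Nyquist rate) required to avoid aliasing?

By the Nyquist-Shannon sampling theorem,
the minimum sampling rate (Nyquist rate) must be at least 2 * f_max.
Nyquist rate = 2 * 16 kHz = 32 kHz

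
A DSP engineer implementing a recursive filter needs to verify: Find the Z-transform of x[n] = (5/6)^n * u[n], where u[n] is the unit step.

The Z-transform of a^n * u[n] is z/(z-a) for |z| > |a|.
Here a = 5/6, so X(z) = z/(z - (5/6)) = 6z/(6z - 5)
ROC: |z| > 5/6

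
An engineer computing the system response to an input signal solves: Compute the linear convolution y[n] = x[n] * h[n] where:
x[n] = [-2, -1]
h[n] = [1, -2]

y[n] = sum_k x[k]*h[n-k]. Output length = len(x) + len(h) - 1 = 2 + 2 - 1 = 3.
y[0] = -2*1 = -2
y[1] = -1*1 + -2*-2 = 3
y[2] = -1*-2 = 2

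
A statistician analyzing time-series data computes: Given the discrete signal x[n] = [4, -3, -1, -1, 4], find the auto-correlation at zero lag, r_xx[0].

The auto-correlation at zero lag r_xx[0] equals the signal energy.
r_xx[0] = sum of x[n]^2 = 4^2 + (-3)^2 + (-1)^2 + (-1)^2 + 4^2
= 16 + 9 + 1 + 1 + 16 = 43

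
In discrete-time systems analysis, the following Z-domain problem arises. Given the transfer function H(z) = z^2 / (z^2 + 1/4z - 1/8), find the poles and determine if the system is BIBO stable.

Poles are roots of the denominator: z^2 + 1/4z - 1/8 = 0.
Quadratic formula: z = [-(1/4) +/- sqrt((1/4)^2 - 4*(-1/8))] / 2
Discriminant = 1/16 + 1/2 = 9/16; sqrt = 3/4.
z = (-1/4 +/- 3/4) / 2 => z = 1/4 or z = -1/2.
|p1| = 1/4, |p2| = 1/2.
For BIBO stability, all poles must lie inside the unit circle (|p| < 1).
System is STABLE since both |p| < 1.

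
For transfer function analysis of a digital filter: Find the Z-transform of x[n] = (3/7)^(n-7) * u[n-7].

Time-shifting property: if X(z) = Z{x[n]}, then Z{x[n-d]} = z^(-d) * X(z)
X(z) = z/(z - 3/7) for x[n] = (3/7)^n * u[n]
Z{x[n-7]} = z^(-7) * z/(z - 3/7) = z^(-6)/(z - 3/7)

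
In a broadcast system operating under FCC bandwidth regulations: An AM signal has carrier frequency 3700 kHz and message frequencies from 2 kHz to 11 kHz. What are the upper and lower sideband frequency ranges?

Upper sideband (USB) = fc + [fm_low, fm_high] = 3700 + [2, 11] = [3702, 3711] kHz
Lower sideband (LSB) = fc - [fm_high, fm_low] = 3700 - [11, 2] = [3689, 3698] kHz
Total occupied spectrum: 3689 kHz to 3711 kHz (plus carrier at 3700 kHz)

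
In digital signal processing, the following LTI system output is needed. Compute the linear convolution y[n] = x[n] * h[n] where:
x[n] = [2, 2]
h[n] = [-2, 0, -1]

y[n] = sum_k x[k]*h[n-k]. Output length = len(x) + len(h) - 1 = 2 + 3 - 1 = 4.
y[0] = 2*-2 = -4
y[1] = 2*-2 + 2*0 = -4
y[2] = 2*0 + 2*-1 = -2
y[3] = 2*-1 = -2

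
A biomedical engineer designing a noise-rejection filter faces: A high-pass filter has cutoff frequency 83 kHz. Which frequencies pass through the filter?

A high-pass filter passes all frequencies above the cutoff frequency 83 kHz and attenuates lower frequencies.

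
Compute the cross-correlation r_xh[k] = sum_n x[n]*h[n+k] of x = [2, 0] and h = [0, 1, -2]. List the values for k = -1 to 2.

Both sequences indexed from 0 and zero outside their support.
Lags with overlap: k = -1 to 2.
  r_xh[-1] = x[1]*h[0] = 0
  r_xh[0] = x[0]*h[0] + x[1]*h[1] = 0
  r_xh[1] = x[0]*h[1] + x[1]*h[2] = 2
  r_xh[2] = x[0]*h[2] = -4
r_xh = [0, 0, 2, -4] (for k = -1, ..., 2)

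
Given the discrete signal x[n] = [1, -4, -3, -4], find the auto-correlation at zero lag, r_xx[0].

The auto-correlation at zero lag r_xx[0] equals the signal energy.
r_xx[0] = sum of x[n]^2 = 1^2 + (-4)^2 + (-3)^2 + (-4)^2
= 1 + 16 + 9 + 16 = 42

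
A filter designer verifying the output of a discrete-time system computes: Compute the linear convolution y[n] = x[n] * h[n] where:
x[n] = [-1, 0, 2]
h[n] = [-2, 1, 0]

y[n] = sum_k x[k]*h[n-k]. Output length = len(x) + len(h) - 1 = 3 + 3 - 1 = 5.
y[0] = -1*-2 = 2
y[1] = 0*-2 + -1*1 = -1
y[2] = 2*-2 + 0*1 + -1*0 = -4
y[3] = 2*1 + 0*0 = 2
y[4] = 2*0 = 0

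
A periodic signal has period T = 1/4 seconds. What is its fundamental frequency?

The fundamental frequency is the reciprocal of the period.
f = 1/T = 1/(1/4) = 4 Hz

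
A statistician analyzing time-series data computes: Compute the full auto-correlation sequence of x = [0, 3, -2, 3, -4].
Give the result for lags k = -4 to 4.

r_xx[k] = sum_m x[m]*x[m+k], indexed from 0, for k = -4 to 4:
  r_xx[-4] = x[4]*x[0] = 0
  r_xx[-3] = x[3]*x[0] + x[4]*x[1] = -12
  r_xx[-2] = x[2]*x[0] + x[3]*x[1] + x[4]*x[2] = 17
  r_xx[-1] = x[1]*x[0] + x[2]*x[1] + x[3]*x[2] + x[4]*x[3] = -24
  r_xx[0] = x[0]*x[0] + x[1]*x[1] + x[2]*x[2] + x[3]*x[3] + x[4]*x[4] = 38
  r_xx[1] = x[0]*x[1] + x[1]*x[2] + x[2]*x[3] + x[3]*x[4] = -24
  r_xx[2] = x[0]*x[2] + x[1]*x[3] + x[2]*x[4] = 17
  r_xx[3] = x[0]*x[3] + x[1]*x[4] = -12
  r_xx[4] = x[0]*x[4] = 0
r_xx = [0, -12, 17, -24, 38, -24, 17, -12, 0]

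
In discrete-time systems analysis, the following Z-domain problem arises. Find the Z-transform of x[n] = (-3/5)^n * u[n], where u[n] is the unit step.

The Z-transform of a^n * u[n] is z/(z-a) for |z| > |a|.
Here a = -3/5, so X(z) = z/(z - (-3/5)) = 5z/(5z + 3)
ROC: |z| > 3/5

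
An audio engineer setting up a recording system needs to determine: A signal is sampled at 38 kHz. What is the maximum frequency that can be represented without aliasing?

The maximum frequency that can be represented without aliasing
is the Nyquist frequency: f_max = f_s / 2 = 38 kHz / 2 = 19 kHz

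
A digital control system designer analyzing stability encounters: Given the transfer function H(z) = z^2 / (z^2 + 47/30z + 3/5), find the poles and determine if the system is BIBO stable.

Poles are roots of the denominator: z^2 + 47/30z + 3/5 = 0.
Quadratic formula: z = [-(47/30) +/- sqrt((47/30)^2 - 4*(3/5))] / 2
Discriminant = 2209/900 - 12/5 = 49/900; sqrt = 7/30.
z = (-47/30 +/- 7/30) / 2 => z = -2/3 or z = -9/10.
|p1| = 9/10, |p2| = 2/3.
For BIBO stability, all poles must lie inside the unit circle (|p| < 1).
System is STABLE since both |p| < 1.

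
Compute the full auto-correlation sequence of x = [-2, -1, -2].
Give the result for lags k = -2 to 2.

r_xx[k] = sum_m x[m]*x[m+k], indexed from 0, for k = -2 to 2:
  r_xx[-2] = x[2]*x[0] = 4
  r_xx[-1] = x[1]*x[0] + x[2]*x[1] = 4
  r_xx[0] = x[0]*x[0] + x[1]*x[1] + x[2]*x[2] = 9
  r_xx[1] = x[0]*x[1] + x[1]*x[2] = 4
  r_xx[2] = x[0]*x[2] = 4
r_xx = [4, 4, 9, 4, 4]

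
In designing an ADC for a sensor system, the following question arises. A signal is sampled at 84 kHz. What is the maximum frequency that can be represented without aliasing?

The maximum frequency that can be represented without aliasing
is the Nyquist frequency: f_max = f_s / 2 = 84 kHz / 2 = 42 kHz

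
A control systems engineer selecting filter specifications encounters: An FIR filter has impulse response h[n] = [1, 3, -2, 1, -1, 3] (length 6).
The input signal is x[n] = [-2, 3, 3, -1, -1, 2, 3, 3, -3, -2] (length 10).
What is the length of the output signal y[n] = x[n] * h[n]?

For linear convolution, the output length is:
len(y) = len(x) + len(h) - 1 = 10 + 6 - 1 = 15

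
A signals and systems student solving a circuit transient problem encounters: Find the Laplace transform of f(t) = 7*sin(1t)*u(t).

Standard pair: sin(wt)*u(t) <-> w/(s^2+w^2)
With w = 1: L{7*sin(1t)*u(t)} = 7/(s^2+1)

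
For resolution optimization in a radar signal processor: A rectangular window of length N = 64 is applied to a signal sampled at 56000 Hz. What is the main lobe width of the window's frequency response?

For a rectangular window of length N,
the main lobe width in frequency is 2*f_s/N.
= 2*56000/64 = 1750 Hz
This determines the minimum frequency separation for resolving two sinusoids.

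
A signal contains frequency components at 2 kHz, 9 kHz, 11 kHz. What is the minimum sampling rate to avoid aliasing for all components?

The highest frequency component is f_max = 11 kHz.
Nyquist rate = 2 * f_max = 2 * 11 kHz = 22 kHz.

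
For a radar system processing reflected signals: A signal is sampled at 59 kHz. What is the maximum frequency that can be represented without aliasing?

The maximum frequency that can be represented without aliasing
is the Nyquist frequency: f_max = f_s / 2 = 59 kHz / 2 = 59/2 kHz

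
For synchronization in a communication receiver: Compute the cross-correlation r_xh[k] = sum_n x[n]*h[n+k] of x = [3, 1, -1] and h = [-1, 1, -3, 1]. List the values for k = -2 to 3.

Both sequences indexed from 0 and zero outside their support.
Lags with overlap: k = -2 to 3.
  r_xh[-2] = x[2]*h[0] = 1
  r_xh[-1] = x[1]*h[0] + x[2]*h[1] = -2
  r_xh[0] = x[0]*h[0] + x[1]*h[1] + x[2]*h[2] = 1
  r_xh[1] = x[0]*h[1] + x[1]*h[2] + x[2]*h[3] = -1
  r_xh[2] = x[0]*h[2] + x[1]*h[3] = -8
  r_xh[3] = x[0]*h[3] = 3
r_xh = [1, -2, 1, -1, -8, 3] (for k = -2, ..., 3)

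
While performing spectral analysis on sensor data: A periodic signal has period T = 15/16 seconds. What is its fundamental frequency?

The fundamental frequency is the reciprocal of the period.
f = 1/T = 1/(15/16) = 16/15 Hz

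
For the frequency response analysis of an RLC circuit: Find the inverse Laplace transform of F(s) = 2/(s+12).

Standard pair: k/(s+a) <-> k*e^(-at)*u(t)
With k=2, a=12: f(t) = 2*e^(-12t)*u(t)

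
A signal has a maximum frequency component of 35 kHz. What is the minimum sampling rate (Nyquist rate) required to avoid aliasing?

By the Nyquist-Shannon sampling theorem,
the minimum sampling rate (Nyquist rate) must be at least 2 * f_max.
Nyquist rate = 2 * 35 kHz = 70 kHz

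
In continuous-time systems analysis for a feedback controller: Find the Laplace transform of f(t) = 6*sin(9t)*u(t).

Standard pair: sin(wt)*u(t) <-> w/(s^2+w^2)
With w = 9: L{6*sin(9t)*u(t)} = 54/(s^2+81)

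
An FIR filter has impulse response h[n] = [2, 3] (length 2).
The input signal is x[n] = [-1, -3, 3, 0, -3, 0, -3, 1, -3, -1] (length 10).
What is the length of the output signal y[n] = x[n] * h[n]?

For linear convolution, the output length is:
len(y) = len(x) + len(h) - 1 = 10 + 2 - 1 = 11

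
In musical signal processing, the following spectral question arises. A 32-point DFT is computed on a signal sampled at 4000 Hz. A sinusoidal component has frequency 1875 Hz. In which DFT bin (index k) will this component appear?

DFT frequency resolution = f_s/N = 4000/32 = 125 Hz
Bin index k = f_signal / resolution = 1875 / 125 = 15
The signal frequency 1875 Hz falls in DFT bin k = 15.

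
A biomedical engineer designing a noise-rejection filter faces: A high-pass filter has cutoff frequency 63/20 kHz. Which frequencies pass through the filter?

A high-pass filter passes all frequencies above the cutoff frequency 63/20 kHz and attenuates lower frequencies.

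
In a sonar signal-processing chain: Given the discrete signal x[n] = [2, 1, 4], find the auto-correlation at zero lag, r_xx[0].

The auto-correlation at zero lag r_xx[0] equals the signal energy.
r_xx[0] = sum of x[n]^2 = 2^2 + 1^2 + 4^2
= 4 + 1 + 16 = 21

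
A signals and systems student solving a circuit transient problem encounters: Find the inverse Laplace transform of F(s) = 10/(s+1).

Standard pair: k/(s+a) <-> k*e^(-at)*u(t)
With k=10, a=1: f(t) = 10*e^(-t)*u(t)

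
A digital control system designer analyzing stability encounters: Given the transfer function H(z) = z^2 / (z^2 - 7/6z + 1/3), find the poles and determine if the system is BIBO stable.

Poles are roots of the denominator: z^2 - 7/6z + 1/3 = 0.
Quadratic formula: z = [-(-7/6) +/- sqrt((-7/6)^2 - 4*(1/3))] / 2
Discriminant = 49/36 - 4/3 = 1/36; sqrt = 1/6.
z = (7/6 +/- 1/6) / 2 => z = 2/3 or z = 1/2.
|p1| = 2/3, |p2| = 1/2.
For BIBO stability, all poles must lie inside the unit circle (|p| < 1).
System is STABLE since both |p| < 1.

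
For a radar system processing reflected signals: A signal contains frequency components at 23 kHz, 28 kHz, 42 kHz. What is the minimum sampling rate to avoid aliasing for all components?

The highest frequency component is f_max = 42 kHz.
Nyquist rate = 2 * f_max = 2 * 42 kHz = 84 kHz.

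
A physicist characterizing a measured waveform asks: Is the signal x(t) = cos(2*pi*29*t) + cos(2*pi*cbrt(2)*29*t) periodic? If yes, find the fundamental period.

f1 = 29 Hz, f2 = 29*cbrt(2) Hz
Ratio f2/f1 = cbrt(2), which is irrational.
Since the frequency ratio is irrational, no common period exists.
The signal is not periodic.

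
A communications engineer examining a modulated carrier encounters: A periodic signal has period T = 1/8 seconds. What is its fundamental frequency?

The fundamental frequency is the reciprocal of the period.
f = 1/T = 1/(1/8) = 8 Hz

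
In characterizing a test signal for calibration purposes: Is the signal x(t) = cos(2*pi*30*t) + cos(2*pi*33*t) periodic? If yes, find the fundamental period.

f1 = 30 Hz, f2 = 33 Hz
Period T1 = 1/30, T2 = 1/33
Ratio T1/T2 = 33/30, which is rational.
The signal is periodic with fundamental period T = 1/GCD(30,33) = 1/3 s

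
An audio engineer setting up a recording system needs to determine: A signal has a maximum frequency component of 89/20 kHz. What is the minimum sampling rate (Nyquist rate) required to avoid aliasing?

By the Nyquist-Shannon sampling theorem,
the minimum sampling rate (Nyquist rate) must be at least 2 * f_max.
Nyquist rate = 2 * 89/20 kHz = 89/10 kHz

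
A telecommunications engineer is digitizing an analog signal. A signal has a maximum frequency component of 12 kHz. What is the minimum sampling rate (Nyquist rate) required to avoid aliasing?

By the Nyquist-Shannon sampling theorem,
the minimum sampling rate (Nyquist rate) must be at least 2 * f_max.
Nyquist rate = 2 * 12 kHz = 24 kHz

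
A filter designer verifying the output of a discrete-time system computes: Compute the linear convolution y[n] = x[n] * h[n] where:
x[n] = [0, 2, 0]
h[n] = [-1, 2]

y[n] = sum_k x[k]*h[n-k]. Output length = len(x) + len(h) - 1 = 3 + 2 - 1 = 4.
y[0] = 0*-1 = 0
y[1] = 2*-1 + 0*2 = -2
y[2] = 0*-1 + 2*2 = 4
y[3] = 0*2 = 0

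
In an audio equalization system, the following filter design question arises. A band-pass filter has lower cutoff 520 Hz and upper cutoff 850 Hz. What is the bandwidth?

Bandwidth = f_high - f_low
= 850 Hz - 520 Hz = 330 Hz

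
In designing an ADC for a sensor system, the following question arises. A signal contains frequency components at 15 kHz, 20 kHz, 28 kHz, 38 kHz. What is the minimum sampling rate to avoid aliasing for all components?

The highest frequency component is f_max = 38 kHz.
Nyquist rate = 2 * f_max = 2 * 38 kHz = 76 kHz.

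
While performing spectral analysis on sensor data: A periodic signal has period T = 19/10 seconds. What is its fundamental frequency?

The fundamental frequency is the reciprocal of the period.
f = 1/T = 1/(19/10) = 10/19 Hz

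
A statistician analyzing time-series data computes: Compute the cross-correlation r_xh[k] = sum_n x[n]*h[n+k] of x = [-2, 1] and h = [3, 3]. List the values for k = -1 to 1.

Both sequences indexed from 0 and zero outside their support.
Lags with overlap: k = -1 to 1.
  r_xh[-1] = x[1]*h[0] = 3
  r_xh[0] = x[0]*h[0] + x[1]*h[1] = -3
  r_xh[1] = x[0]*h[1] = -6
r_xh = [3, -3, -6] (for k = -1, ..., 1)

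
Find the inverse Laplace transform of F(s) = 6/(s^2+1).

Standard pair: w/(s^2+w^2) <-> sin(wt)*u(t)
Recognize w^2 = 1, so w = 1; numerator 6 = 6*1.
f(t) = 6*sin(t)*u(t)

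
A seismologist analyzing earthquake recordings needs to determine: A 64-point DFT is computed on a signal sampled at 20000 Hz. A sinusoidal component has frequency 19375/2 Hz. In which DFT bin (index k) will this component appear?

DFT frequency resolution = f_s/N = 20000/64 = 625/2 Hz
Bin index k = f_signal / resolution = 19375/2 / 625/2 = 31
The signal frequency 19375/2 Hz falls in DFT bin k = 31.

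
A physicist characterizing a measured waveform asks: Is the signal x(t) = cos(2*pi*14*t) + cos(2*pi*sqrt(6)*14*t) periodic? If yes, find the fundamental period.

f1 = 14 Hz, f2 = 14*sqrt(6) Hz
Ratio f2/f1 = sqrt(6), which is irrational.
Since the frequency ratio is irrational, no common period exists.
The signal is not periodic.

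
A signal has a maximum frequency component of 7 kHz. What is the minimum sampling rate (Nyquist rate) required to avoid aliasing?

By the Nyquist-Shannon sampling theorem,
the minimum sampling rate (Nyquist rate) must be at least 2 * f_max.
Nyquist rate = 2 * 7 kHz = 14 kHz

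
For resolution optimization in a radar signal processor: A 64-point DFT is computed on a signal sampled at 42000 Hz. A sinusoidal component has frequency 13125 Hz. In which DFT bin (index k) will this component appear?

DFT frequency resolution = f_s/N = 42000/64 = 2625/4 Hz
Bin index k = f_signal / resolution = 13125 / 2625/4 = 20
The signal frequency 13125 Hz falls in DFT bin k = 20.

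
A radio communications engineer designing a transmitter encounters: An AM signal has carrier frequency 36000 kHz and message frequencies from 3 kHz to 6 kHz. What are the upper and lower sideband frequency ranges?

Upper sideband (USB) = fc + [fm_low, fm_high] = 36000 + [3, 6] = [36003, 36006] kHz
Lower sideband (LSB) = fc - [fm_high, fm_low] = 36000 - [6, 3] = [35994, 35997] kHz
Total occupied spectrum: 35994 kHz to 36006 kHz (plus carrier at 36000 kHz)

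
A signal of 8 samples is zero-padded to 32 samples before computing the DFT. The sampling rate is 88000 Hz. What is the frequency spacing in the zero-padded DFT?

Original DFT: N = 8, resolution = f_s/N = 88000/8 = 11000 Hz
Zero-padded DFT: N = 32, resolution = f_s/N = 88000/32 = 2750 Hz
Zero-padding interpolates the spectrum (finer frequency grid)
but does NOT improve the true spectral resolution (ability to resolve close frequencies).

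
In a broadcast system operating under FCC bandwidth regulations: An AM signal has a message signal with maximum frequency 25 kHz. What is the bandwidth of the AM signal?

In AM (double-sideband), the bandwidth is twice the message frequency.
BW = 2 * f_m = 2 * 25 kHz = 50 kHz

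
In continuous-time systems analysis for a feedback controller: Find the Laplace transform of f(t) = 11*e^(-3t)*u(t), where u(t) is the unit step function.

Standard Laplace transform pair:
e^(-at)*u(t) <-> 1/(s+a)
With a = 3: L{11*e^(-3t)*u(t)} = 11/(s+3), ROC: Re(s) > -3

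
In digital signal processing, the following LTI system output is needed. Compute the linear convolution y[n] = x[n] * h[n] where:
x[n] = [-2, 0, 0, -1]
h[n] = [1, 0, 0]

y[n] = sum_k x[k]*h[n-k]. Output length = len(x) + len(h) - 1 = 4 + 3 - 1 = 6.
y[0] = -2*1 = -2
y[1] = 0*1 + -2*0 = 0
y[2] = 0*1 + 0*0 + -2*0 = 0
y[3] = -1*1 + 0*0 + 0*0 = -1
y[4] = -1*0 + 0*0 = 0
y[5] = -1*0 = 0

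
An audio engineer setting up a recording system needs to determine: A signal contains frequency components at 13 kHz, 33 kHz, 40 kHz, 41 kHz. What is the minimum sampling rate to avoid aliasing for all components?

The highest frequency component is f_max = 41 kHz.
Nyquist rate = 2 * f_max = 2 * 41 kHz = 82 kHz.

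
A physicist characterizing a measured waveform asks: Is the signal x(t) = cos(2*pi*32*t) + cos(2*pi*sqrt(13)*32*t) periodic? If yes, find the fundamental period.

f1 = 32 Hz, f2 = 32*sqrt(13) Hz
Ratio f2/f1 = sqrt(13), which is irrational.
Since the frequency ratio is irrational, no common period exists.
The signal is not periodic.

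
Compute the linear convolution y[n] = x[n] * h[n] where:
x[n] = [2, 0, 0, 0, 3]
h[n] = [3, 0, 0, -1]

y[n] = sum_k x[k]*h[n-k]. Output length = len(x) + len(h) - 1 = 5 + 4 - 1 = 8.
y[0] = 2*3 = 6
y[1] = 0*3 + 2*0 = 0
y[2] = 0*3 + 0*0 + 2*0 = 0
y[3] = 0*3 + 0*0 + 0*0 + 2*-1 = -2
y[4] = 3*3 + 0*0 + 0*0 + 0*-1 = 9
y[5] = 3*0 + 0*0 + 0*-1 = 0
y[6] = 3*0 + 0*-1 = 0
y[7] = 3*-1 = -3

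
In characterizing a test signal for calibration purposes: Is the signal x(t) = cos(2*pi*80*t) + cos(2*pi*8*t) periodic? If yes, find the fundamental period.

f1 = 80 Hz, f2 = 8 Hz
Period T1 = 1/80, T2 = 1/8
Ratio T1/T2 = 8/80, which is rational.
The signal is periodic with fundamental period T = 1/GCD(80,8) = 1/8 s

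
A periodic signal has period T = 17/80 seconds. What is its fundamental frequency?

The fundamental frequency is the reciprocal of the period.
f = 1/T = 1/(17/80) = 80/17 Hz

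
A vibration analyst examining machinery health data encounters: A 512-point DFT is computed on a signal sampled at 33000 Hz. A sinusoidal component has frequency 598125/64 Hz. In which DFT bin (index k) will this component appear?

DFT frequency resolution = f_s/N = 33000/512 = 4125/64 Hz
Bin index k = f_signal / resolution = 598125/64 / 4125/64 = 145
The signal frequency 598125/64 Hz falls in DFT bin k = 145.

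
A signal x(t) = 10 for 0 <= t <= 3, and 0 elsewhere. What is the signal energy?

Energy = integral of |x(t)|^2 dt over the signal duration
= 10^2 * 3 = 100 * 3 = 300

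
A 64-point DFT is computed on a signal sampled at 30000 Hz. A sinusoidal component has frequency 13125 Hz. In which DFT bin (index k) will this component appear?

DFT frequency resolution = f_s/N = 30000/64 = 1875/4 Hz
Bin index k = f_signal / resolution = 13125 / 1875/4 = 28
The signal frequency 13125 Hz falls in DFT bin k = 28.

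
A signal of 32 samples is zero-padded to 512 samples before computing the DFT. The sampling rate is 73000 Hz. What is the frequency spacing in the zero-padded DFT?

Original DFT: N = 32, resolution = f_s/N = 73000/32 = 9125/4 Hz
Zero-padded DFT: N = 512, resolution = f_s/N = 73000/512 = 9125/64 Hz
Zero-padding interpolates the spectrum (finer frequency grid)
but does NOT improve the true spectral resolution (ability to resolve close frequencies).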